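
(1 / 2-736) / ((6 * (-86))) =1471 / 1032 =1.43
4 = 4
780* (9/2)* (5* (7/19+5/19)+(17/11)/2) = 2883465/209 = 13796.48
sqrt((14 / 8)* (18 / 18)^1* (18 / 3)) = sqrt(42) / 2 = 3.24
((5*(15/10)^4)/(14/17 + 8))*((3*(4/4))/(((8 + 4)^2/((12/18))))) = 0.04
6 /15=2 /5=0.40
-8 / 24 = -1 / 3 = -0.33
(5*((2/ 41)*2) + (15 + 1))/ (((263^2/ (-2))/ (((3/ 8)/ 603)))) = -0.00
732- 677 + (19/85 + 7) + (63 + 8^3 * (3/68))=12564/85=147.81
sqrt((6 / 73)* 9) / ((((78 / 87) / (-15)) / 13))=-1305* sqrt(438) / 146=-187.07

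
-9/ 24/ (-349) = 3/ 2792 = 0.00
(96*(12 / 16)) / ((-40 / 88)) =-792 / 5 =-158.40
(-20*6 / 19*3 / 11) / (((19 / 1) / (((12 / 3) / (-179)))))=1440 / 710809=0.00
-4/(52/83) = -83/13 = -6.38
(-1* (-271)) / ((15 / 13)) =3523 / 15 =234.87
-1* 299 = -299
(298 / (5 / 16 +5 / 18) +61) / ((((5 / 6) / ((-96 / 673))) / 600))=-664892928 / 11441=-58114.93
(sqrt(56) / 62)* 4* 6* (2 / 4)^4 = 3* sqrt(14) / 62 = 0.18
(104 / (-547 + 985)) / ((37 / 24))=416 / 2701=0.15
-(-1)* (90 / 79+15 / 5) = 327 / 79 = 4.14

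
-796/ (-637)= 796/ 637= 1.25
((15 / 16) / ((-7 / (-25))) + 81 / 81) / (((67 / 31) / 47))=709559 / 7504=94.56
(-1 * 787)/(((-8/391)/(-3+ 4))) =307717/8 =38464.62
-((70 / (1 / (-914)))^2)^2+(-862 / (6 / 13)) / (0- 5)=-251343814625282394397 / 15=-16756254308352159626.47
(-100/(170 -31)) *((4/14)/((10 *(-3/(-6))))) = -40/973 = -0.04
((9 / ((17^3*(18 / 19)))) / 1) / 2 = 19 / 19652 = 0.00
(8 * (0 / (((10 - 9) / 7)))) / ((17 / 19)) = 0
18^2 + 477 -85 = 716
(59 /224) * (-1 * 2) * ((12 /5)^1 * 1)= -177 /140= -1.26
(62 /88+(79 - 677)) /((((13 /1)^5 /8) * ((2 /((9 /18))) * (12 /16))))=-0.00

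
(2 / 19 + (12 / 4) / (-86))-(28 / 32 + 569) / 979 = -3274363 / 6398744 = -0.51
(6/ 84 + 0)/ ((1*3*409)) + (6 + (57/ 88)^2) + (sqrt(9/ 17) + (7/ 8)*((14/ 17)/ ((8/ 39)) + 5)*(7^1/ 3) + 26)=3*sqrt(17)/ 17 + 19156222289/ 376908224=51.55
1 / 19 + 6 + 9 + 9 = 457 / 19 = 24.05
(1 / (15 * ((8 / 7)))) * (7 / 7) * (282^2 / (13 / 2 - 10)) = -6627 / 5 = -1325.40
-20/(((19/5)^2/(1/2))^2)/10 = -625/260642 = -0.00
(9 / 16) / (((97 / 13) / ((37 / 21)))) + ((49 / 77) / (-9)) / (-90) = 0.13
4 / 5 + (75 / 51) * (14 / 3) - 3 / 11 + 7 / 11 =22514 / 2805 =8.03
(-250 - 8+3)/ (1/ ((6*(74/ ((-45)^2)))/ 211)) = -2516/ 9495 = -0.26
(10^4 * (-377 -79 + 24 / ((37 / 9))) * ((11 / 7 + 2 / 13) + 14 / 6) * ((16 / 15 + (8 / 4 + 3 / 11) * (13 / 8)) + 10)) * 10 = -299629836320000 / 111111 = -2696671223.55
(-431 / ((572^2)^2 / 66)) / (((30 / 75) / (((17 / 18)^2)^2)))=-179987755 / 340533777272832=-0.00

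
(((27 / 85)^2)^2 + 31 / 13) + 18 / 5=4068117358 / 678608125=5.99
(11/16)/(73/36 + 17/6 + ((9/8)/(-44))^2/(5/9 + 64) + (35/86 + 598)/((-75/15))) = -0.01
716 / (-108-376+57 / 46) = -32936 / 22207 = -1.48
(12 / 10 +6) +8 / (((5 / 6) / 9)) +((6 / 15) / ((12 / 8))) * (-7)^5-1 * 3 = -65869 / 15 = -4391.27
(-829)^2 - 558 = 686683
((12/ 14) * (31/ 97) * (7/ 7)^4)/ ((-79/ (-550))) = 102300/ 53641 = 1.91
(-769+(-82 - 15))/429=-866/429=-2.02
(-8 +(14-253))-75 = -322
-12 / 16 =-3 / 4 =-0.75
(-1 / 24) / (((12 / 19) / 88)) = -209 / 36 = -5.81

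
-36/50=-18/25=-0.72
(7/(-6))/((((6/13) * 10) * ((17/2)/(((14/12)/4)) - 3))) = -637/65880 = -0.01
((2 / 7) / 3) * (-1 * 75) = -50 / 7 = -7.14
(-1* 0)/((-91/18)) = 0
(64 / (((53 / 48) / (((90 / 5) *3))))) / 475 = 165888 / 25175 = 6.59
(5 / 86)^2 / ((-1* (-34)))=25 / 251464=0.00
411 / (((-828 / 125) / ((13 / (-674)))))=222625 / 186024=1.20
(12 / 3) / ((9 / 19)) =8.44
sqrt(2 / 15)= sqrt(30) / 15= 0.37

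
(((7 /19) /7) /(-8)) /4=-1 /608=-0.00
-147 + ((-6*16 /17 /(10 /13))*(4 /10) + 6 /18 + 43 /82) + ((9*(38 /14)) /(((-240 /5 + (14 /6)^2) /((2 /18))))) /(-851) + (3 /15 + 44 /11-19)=-39090645985663 /238534066050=-163.88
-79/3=-26.33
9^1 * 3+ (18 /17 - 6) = 375 /17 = 22.06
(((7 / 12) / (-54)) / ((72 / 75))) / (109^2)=-175 / 184773312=-0.00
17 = 17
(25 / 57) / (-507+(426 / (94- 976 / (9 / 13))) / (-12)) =-592100 / 684407493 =-0.00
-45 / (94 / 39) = -1755 / 94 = -18.67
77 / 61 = 1.26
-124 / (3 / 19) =-2356 / 3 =-785.33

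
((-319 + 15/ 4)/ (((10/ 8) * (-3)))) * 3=1261/ 5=252.20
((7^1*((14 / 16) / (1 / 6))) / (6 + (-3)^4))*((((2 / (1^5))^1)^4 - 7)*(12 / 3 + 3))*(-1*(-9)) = 27783 / 116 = 239.51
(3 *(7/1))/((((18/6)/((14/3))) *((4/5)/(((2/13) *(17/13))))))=8.21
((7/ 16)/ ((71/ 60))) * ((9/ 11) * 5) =4725/ 3124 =1.51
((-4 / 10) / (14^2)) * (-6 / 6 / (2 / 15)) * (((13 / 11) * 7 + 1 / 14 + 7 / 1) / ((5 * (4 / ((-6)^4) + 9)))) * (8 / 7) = 2296836 / 385204435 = 0.01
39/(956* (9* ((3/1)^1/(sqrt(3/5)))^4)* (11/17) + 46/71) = 47073/1511938682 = 0.00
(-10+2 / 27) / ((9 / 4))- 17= -5203 / 243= -21.41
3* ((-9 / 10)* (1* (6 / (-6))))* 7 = 189 / 10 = 18.90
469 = 469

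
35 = 35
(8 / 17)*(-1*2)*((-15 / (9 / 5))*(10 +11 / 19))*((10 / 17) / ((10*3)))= 26800 / 16473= 1.63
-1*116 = -116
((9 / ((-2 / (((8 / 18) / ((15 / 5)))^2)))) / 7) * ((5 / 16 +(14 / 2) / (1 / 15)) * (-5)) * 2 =8425 / 567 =14.86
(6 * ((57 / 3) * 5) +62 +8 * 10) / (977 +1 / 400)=284800 / 390801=0.73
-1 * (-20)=20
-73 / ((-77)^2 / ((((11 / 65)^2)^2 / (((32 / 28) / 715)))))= -97163 / 15379000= -0.01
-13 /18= -0.72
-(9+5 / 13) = -122 / 13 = -9.38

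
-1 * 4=-4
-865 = -865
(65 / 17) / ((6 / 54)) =585 / 17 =34.41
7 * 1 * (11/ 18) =77/ 18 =4.28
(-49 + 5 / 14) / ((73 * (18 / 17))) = -0.63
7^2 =49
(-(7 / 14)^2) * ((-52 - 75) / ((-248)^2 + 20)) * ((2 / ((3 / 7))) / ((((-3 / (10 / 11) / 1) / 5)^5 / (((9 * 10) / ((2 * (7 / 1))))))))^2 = 77514648437500000000 / 2617468485816943341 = 29.61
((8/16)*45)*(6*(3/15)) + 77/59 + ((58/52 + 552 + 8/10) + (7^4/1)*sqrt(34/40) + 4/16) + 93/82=367052287/628940 + 2401*sqrt(85)/10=2797.22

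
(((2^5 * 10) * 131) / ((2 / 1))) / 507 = 20960 / 507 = 41.34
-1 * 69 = -69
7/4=1.75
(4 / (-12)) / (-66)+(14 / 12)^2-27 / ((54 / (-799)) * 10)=40903 / 990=41.32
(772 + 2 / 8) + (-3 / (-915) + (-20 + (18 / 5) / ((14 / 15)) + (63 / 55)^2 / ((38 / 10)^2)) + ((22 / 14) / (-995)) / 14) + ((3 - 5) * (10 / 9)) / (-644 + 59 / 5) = 11179128017416785533 / 14783203817793180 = 756.20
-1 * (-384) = 384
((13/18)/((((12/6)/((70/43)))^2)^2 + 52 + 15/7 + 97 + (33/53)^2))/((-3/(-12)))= 54798323125/2917545171228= 0.02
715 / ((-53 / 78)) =-55770 / 53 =-1052.26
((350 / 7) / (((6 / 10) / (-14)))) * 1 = -3500 / 3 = -1166.67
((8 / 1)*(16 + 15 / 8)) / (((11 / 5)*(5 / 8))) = 104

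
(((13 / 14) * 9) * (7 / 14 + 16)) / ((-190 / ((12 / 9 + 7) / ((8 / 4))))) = -6435 / 2128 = -3.02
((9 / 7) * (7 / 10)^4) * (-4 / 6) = -1029 / 5000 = -0.21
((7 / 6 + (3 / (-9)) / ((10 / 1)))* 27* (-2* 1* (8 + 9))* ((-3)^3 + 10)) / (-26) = -44217 / 65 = -680.26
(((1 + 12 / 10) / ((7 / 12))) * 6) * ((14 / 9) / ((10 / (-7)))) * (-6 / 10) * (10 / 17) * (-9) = -33264 / 425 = -78.27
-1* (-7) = 7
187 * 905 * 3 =507705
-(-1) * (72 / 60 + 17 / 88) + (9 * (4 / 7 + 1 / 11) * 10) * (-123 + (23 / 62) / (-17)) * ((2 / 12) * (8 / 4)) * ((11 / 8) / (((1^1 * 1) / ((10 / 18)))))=-89078177 / 47740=-1865.90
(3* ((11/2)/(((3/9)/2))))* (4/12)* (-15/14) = -495/14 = -35.36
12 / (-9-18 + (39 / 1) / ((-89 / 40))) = -356 / 1321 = -0.27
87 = 87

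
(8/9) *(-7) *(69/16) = -161/6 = -26.83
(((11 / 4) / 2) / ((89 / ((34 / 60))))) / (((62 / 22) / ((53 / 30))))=109021 / 19864800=0.01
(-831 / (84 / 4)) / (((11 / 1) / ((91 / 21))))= -3601 / 231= -15.59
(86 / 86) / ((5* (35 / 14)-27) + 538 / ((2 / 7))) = 2 / 3737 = 0.00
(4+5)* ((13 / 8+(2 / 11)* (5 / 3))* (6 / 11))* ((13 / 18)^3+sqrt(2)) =1118273 / 313632+4581* sqrt(2) / 484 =16.95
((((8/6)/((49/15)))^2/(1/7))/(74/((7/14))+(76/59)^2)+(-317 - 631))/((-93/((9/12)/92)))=5293667053/63703217438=0.08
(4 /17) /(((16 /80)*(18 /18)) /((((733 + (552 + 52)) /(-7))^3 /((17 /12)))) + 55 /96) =4459437440 /10858264871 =0.41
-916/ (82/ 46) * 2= -42136/ 41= -1027.71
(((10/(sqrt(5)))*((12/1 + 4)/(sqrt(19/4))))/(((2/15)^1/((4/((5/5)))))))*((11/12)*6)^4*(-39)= -68519880*sqrt(95)/19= -35149956.78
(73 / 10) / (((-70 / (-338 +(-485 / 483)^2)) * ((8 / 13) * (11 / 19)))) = 98.64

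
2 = 2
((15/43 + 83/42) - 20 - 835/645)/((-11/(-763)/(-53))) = 197914243/2838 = 69737.22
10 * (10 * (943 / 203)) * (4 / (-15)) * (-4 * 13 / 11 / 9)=3922880 / 60291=65.07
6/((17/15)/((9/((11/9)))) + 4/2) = 7290/2617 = 2.79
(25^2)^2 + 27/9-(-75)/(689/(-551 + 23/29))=7803941368/19981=390568.11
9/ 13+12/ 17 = 309/ 221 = 1.40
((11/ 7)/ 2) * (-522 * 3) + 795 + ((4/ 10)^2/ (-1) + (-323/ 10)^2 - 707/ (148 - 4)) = 15190351/ 25200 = 602.79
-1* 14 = -14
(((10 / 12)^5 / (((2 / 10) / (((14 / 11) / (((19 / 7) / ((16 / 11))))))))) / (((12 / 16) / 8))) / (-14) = -1750000 / 1675971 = -1.04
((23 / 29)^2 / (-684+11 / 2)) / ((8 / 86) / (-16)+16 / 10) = -39560 / 68027649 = -0.00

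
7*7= 49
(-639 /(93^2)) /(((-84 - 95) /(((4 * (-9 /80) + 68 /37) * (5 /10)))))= 72917 /254588120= 0.00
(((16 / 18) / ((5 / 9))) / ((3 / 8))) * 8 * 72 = 12288 / 5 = 2457.60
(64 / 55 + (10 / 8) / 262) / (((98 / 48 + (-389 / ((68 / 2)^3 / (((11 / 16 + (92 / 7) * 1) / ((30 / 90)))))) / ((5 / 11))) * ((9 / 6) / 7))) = 518813271648 / 108304379821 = 4.79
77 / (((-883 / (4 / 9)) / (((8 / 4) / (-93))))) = 616 / 739071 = 0.00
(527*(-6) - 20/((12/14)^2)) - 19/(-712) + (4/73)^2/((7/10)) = -762336698315/239037624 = -3189.19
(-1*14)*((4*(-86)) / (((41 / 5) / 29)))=698320 / 41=17032.20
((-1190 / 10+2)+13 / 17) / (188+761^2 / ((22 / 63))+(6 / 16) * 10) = -86944 / 1240620611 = -0.00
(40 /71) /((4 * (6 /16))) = 80 /213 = 0.38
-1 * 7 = -7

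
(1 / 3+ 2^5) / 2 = 97 / 6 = 16.17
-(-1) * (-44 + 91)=47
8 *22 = 176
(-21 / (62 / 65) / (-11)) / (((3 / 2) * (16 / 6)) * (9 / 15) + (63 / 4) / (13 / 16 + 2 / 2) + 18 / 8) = 131950 / 879439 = 0.15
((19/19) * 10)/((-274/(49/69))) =-245/9453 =-0.03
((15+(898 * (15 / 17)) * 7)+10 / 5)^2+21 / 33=98397061674 / 3179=30952205.62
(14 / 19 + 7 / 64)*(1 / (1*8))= 1029 / 9728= 0.11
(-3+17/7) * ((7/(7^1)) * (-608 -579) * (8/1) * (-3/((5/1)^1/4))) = -455808/35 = -13023.09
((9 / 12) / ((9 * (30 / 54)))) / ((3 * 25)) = 1 / 500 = 0.00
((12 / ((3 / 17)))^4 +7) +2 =21381385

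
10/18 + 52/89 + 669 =536782/801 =670.14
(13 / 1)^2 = 169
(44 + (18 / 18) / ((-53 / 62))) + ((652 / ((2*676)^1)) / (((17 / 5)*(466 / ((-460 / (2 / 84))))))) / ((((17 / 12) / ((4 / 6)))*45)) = 77386209610 / 1809412527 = 42.77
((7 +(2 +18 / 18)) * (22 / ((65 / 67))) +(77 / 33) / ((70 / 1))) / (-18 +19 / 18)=-265359 / 19825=-13.39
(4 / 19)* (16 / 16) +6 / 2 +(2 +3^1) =156 / 19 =8.21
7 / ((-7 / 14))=-14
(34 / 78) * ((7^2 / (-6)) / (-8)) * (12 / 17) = 49 / 156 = 0.31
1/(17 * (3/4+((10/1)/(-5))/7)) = 28/221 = 0.13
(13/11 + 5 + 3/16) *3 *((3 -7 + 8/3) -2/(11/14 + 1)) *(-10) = 25783/55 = 468.78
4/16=1/4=0.25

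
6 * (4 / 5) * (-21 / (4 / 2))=-252 / 5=-50.40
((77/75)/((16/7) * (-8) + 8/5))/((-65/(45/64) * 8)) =1617/19435520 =0.00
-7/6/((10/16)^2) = -224/75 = -2.99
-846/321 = -282/107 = -2.64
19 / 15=1.27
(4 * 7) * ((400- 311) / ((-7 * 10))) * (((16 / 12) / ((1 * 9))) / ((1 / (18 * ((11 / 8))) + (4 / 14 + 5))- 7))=6853 / 2175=3.15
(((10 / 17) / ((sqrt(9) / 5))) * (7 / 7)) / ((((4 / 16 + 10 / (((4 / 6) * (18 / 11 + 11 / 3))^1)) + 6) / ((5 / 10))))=3500 / 64821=0.05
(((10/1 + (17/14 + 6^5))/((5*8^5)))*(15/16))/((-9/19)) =-2071399/22020096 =-0.09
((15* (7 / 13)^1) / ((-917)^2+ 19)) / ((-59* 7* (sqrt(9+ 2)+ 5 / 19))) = 1425 / 2545077016456 - 5415* sqrt(11) / 2545077016456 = -0.00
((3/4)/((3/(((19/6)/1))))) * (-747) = -4731/8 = -591.38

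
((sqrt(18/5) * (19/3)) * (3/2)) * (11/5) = 627 * sqrt(10)/50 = 39.65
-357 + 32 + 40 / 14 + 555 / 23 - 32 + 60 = -43472 / 161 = -270.01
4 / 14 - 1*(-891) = 6239 / 7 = 891.29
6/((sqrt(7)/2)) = 12* sqrt(7)/7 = 4.54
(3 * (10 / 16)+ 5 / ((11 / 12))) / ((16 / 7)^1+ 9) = 4515 / 6952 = 0.65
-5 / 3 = -1.67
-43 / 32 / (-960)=43 / 30720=0.00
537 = 537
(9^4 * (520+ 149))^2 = 19266033497481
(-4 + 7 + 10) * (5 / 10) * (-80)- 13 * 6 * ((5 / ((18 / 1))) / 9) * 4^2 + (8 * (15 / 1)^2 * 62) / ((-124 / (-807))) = 19595020 / 27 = 725741.48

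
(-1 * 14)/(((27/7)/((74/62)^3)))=-4963994/804357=-6.17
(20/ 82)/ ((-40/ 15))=-15/ 164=-0.09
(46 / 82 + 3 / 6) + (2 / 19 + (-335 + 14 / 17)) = -8820109 / 26486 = -333.01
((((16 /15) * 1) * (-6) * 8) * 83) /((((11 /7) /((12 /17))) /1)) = -1784832 /935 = -1908.91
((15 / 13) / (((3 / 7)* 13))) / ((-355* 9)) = -7 / 107991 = -0.00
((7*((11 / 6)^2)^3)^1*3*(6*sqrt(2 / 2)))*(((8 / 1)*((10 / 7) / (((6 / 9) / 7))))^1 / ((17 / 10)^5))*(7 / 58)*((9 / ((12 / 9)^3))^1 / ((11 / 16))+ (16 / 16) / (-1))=24537629703125 / 1111748031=22071.21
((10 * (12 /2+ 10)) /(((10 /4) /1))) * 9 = 576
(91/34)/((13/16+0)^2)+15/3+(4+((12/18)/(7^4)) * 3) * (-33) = -122.97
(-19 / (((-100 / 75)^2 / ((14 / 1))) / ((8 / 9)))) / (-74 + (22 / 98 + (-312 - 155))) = 6517 / 26498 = 0.25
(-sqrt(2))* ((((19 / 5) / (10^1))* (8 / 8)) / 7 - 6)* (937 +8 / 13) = 25365309* sqrt(2) / 4550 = 7883.95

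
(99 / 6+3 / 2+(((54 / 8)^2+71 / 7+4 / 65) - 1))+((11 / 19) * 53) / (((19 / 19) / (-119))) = -494999443 / 138320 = -3578.65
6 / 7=0.86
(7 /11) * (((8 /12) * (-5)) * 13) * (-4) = 3640 /33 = 110.30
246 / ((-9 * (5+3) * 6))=-0.57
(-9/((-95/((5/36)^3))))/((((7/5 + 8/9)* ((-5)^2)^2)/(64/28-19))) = -13/4383680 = -0.00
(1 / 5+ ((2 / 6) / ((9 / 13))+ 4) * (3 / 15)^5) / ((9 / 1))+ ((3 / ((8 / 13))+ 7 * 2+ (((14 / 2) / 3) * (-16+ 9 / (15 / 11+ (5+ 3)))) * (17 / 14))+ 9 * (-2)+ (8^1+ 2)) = -19843398421 / 625725000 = -31.71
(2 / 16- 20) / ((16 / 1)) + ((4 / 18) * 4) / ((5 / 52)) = 46093 / 5760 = 8.00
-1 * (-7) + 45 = 52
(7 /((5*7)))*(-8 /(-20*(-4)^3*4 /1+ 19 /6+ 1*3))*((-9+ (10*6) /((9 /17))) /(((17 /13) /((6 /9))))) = -130208 /7843035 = -0.02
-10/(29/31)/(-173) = 310/5017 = 0.06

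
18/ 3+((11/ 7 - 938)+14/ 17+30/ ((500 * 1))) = -5530793/ 5950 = -929.55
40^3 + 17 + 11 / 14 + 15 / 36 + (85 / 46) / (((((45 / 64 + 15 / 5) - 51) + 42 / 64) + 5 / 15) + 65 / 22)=11324546913847 / 176895852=64018.16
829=829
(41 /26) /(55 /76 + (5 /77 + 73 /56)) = 239932 /318331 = 0.75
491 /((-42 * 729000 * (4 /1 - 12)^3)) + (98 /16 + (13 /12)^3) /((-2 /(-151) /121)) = 1059254208936491 /15676416000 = 67569.92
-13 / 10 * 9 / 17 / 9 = -13 / 170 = -0.08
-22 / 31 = -0.71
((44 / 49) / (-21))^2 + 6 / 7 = 909514 / 1058841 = 0.86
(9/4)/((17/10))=45/34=1.32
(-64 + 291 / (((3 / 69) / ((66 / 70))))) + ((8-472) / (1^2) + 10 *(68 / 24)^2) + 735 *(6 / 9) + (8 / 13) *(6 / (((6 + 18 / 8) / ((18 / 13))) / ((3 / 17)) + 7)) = 30541811243 / 4807530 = 6352.91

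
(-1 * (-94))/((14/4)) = 188/7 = 26.86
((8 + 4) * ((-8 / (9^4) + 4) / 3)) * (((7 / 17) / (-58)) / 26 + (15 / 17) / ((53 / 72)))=42719265484 / 2228620797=19.17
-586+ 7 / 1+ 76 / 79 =-45665 / 79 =-578.04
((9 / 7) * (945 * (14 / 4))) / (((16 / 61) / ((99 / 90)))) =1141371 / 64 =17833.92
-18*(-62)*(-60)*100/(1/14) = -93744000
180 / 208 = 45 / 52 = 0.87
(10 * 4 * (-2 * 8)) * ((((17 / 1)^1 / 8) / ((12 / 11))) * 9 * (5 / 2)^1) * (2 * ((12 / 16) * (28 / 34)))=-34650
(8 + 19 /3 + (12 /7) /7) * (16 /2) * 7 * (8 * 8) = 1097216 /21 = 52248.38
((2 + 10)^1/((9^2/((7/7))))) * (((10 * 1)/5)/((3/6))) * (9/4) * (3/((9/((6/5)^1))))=8/15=0.53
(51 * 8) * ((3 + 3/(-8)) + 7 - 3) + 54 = 2757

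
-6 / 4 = -3 / 2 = -1.50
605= 605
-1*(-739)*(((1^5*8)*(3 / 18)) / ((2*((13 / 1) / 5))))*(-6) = -1136.92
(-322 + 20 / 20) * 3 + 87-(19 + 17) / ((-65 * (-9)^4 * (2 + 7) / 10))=-74716660 / 85293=-876.00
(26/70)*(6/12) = 13/70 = 0.19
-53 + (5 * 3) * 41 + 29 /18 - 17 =9839 /18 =546.61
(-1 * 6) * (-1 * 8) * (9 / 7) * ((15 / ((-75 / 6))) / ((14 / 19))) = -100.51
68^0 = 1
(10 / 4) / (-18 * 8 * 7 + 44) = -5 / 1928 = -0.00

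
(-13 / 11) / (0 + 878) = -13 / 9658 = -0.00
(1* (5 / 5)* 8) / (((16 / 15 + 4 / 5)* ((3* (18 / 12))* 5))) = 4 / 21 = 0.19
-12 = -12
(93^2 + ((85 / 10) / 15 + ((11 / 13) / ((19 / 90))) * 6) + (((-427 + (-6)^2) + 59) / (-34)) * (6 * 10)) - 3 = 1166041003 / 125970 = 9256.50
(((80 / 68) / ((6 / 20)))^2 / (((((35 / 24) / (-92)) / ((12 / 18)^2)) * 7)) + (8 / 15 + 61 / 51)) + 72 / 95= -2147093653 / 36322965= -59.11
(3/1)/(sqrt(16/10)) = 3* sqrt(10)/4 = 2.37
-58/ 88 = -29/ 44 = -0.66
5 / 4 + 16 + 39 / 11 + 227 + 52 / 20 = 55087 / 220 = 250.40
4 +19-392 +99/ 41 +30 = -13800/ 41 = -336.59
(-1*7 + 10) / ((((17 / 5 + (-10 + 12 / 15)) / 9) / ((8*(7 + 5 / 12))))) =-8010 / 29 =-276.21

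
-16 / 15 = -1.07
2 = 2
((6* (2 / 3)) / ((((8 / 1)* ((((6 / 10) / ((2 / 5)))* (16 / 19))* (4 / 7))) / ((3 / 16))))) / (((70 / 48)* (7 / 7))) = 57 / 640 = 0.09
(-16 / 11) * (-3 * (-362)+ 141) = -19632 / 11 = -1784.73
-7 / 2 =-3.50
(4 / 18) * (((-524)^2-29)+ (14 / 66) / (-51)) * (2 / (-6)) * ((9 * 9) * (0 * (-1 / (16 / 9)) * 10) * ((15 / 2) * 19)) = 0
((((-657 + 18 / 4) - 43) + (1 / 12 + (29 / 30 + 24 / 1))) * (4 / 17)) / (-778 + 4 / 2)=13409 / 65960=0.20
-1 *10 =-10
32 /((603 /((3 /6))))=16 /603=0.03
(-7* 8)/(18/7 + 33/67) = -26264/1437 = -18.28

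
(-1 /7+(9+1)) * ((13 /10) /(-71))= -897 /4970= -0.18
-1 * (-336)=336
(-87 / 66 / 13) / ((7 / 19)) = -551 / 2002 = -0.28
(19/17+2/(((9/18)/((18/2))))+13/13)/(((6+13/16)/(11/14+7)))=5184/119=43.56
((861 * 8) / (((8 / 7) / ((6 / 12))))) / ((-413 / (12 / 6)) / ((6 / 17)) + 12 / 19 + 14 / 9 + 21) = -2061234 / 384337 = -5.36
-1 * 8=-8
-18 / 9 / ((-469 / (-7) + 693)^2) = -0.00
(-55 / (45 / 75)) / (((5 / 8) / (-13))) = 1906.67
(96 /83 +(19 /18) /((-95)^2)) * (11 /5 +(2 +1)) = 10671479 /1774125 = 6.02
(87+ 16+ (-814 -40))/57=-751/57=-13.18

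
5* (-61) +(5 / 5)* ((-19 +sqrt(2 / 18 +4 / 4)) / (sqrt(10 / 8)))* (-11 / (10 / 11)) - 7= -312 +121* sqrt(5)* (57 - sqrt(10)) / 75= -117.78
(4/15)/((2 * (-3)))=-2/45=-0.04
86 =86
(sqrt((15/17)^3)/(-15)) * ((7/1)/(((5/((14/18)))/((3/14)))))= -0.01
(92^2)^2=71639296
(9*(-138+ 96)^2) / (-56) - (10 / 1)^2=-767 / 2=-383.50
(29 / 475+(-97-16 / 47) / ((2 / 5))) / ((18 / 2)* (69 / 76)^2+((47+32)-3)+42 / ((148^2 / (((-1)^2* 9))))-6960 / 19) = 2260438927112 / 2628275340475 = 0.86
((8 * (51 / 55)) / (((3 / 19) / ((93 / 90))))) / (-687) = -40052 / 566775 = -0.07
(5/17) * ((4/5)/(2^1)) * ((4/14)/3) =4/357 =0.01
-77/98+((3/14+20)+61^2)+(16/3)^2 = 237439/63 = 3768.87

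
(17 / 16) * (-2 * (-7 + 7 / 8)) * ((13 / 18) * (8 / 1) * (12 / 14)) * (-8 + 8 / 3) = -343.78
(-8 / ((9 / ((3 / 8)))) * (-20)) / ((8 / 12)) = 10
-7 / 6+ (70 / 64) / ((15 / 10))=-7 / 16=-0.44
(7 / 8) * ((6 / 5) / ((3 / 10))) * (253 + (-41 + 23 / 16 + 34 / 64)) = 47929 / 64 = 748.89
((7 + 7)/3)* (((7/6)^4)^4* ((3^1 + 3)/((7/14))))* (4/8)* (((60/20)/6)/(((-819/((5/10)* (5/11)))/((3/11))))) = -166164652848005/13312817653284864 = -0.01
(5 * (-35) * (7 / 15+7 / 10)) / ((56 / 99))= -360.94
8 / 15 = 0.53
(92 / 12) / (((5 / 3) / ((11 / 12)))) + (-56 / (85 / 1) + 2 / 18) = 11227 / 3060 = 3.67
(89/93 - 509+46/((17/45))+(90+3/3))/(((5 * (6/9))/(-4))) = 186734/527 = 354.33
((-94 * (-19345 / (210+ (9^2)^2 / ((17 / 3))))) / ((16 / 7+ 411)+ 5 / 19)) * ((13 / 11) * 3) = 26724556495 / 2344762761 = 11.40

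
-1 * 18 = -18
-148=-148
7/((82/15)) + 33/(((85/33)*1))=98223/6970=14.09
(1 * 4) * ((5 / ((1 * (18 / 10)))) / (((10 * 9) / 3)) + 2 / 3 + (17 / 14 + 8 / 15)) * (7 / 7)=9476 / 945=10.03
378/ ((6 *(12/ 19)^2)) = 2527/ 16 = 157.94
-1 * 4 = -4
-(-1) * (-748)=-748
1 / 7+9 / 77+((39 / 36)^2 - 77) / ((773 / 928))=-48625114 / 535689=-90.77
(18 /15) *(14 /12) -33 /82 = 409 /410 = 1.00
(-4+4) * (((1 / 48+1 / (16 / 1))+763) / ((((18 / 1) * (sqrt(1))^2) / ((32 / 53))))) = 0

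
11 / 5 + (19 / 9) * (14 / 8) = 1061 / 180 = 5.89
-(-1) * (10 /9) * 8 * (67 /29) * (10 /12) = 13400 /783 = 17.11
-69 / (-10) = 69 / 10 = 6.90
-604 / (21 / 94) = -56776 / 21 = -2703.62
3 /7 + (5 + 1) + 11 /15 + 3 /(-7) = 101 /15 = 6.73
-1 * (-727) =727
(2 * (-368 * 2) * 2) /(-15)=2944 /15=196.27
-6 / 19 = -0.32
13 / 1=13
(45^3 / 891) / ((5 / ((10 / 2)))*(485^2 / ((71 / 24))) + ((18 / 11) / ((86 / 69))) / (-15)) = 5724375 / 4450452101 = 0.00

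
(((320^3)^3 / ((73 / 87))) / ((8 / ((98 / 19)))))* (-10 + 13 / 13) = -337479700983054336000000000 / 1387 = -243316294868820718096611.40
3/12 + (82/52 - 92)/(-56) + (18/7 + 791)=1158155/1456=795.44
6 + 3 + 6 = 15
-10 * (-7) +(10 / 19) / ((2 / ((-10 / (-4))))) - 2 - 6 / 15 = 12969 / 190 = 68.26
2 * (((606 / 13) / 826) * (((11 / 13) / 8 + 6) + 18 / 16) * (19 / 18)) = 180386 / 209391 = 0.86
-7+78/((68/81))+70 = 5301/34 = 155.91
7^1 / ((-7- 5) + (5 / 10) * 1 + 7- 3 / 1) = -14 / 15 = -0.93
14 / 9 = 1.56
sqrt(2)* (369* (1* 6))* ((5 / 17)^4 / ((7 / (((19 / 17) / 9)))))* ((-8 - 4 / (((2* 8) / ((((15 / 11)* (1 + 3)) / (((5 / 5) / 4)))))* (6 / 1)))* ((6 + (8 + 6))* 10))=-8179500000* sqrt(2) / 15618427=-740.64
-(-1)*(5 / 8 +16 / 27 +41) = 9119 / 216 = 42.22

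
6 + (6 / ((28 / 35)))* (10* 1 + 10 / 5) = 96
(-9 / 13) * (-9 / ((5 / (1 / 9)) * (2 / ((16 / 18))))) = 4 / 65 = 0.06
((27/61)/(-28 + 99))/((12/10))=45/8662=0.01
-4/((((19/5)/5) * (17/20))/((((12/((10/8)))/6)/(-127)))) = 3200/41021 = 0.08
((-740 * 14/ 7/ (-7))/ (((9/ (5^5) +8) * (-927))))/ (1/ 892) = -4125500000/ 162283401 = -25.42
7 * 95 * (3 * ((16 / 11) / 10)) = 3192 / 11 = 290.18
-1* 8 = -8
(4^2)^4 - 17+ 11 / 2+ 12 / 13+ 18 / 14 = 11925861 / 182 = 65526.71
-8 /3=-2.67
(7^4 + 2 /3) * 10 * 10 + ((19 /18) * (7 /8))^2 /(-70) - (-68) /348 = 1444228941757 /6013440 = 240166.85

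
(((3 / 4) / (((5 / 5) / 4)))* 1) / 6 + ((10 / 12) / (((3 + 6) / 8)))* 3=49 / 18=2.72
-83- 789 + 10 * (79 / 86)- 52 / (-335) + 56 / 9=-111032711 / 129645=-856.44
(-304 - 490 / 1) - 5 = -799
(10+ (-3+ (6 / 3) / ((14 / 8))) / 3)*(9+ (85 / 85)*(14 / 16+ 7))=8865 / 56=158.30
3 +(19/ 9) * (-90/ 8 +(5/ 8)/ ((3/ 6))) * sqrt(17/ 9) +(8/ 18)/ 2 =-25.79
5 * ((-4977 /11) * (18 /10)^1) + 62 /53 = -2373347 /583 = -4070.92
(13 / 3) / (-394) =-13 / 1182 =-0.01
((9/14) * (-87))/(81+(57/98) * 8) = -1827/2798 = -0.65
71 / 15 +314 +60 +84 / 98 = 39857 / 105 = 379.59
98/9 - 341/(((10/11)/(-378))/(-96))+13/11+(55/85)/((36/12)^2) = -38180584724/2805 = -13611616.66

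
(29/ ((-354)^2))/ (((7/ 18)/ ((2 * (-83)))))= -2407/ 24367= -0.10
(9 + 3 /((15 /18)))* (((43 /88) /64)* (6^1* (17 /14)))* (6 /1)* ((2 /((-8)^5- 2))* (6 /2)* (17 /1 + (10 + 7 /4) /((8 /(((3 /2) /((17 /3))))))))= -197684631 /14764851200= -0.01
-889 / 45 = -19.76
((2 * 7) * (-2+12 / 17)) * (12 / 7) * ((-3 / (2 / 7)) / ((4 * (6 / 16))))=3696 / 17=217.41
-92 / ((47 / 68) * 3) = -6256 / 141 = -44.37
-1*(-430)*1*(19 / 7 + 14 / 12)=35045 / 21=1668.81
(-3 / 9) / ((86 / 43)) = -0.17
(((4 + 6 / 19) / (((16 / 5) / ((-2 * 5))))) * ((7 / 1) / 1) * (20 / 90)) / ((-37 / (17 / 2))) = 121975 / 25308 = 4.82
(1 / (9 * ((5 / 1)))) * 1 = 1 / 45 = 0.02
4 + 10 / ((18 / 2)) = 46 / 9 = 5.11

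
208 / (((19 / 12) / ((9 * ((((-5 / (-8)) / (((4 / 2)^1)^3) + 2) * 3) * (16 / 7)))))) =16848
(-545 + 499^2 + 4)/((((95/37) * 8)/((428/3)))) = 32788438/19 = 1725707.26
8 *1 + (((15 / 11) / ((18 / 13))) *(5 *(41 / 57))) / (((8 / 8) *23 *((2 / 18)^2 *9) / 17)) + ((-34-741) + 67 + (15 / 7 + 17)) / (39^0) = -44234649 / 67298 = -657.30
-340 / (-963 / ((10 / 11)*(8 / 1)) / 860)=23392000 / 10593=2208.25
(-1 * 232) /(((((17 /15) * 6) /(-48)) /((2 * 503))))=28007040 /17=1647472.94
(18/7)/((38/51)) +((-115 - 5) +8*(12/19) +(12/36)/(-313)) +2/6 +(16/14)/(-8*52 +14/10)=-1370477995/12328131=-111.17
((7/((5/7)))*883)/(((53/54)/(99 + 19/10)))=1178722881/1325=889602.17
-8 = -8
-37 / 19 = -1.95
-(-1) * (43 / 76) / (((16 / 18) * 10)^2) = 3483 / 486400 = 0.01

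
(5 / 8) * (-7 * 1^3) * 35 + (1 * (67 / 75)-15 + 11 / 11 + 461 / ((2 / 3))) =315161 / 600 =525.27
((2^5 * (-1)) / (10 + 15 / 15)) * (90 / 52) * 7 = -5040 / 143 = -35.24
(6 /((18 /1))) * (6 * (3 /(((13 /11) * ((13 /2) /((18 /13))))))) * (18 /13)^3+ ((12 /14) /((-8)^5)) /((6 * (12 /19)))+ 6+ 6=197571200983109 /13285849694208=14.87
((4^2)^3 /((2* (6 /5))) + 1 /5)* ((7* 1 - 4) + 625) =16078684 /15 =1071912.27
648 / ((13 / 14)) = 9072 / 13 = 697.85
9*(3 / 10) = 27 / 10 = 2.70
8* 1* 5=40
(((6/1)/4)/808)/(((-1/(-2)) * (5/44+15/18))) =99/25250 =0.00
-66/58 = -33/29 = -1.14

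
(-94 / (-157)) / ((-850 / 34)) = -94 / 3925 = -0.02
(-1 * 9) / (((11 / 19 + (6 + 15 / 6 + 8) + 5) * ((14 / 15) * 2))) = -2565 / 11746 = -0.22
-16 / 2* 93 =-744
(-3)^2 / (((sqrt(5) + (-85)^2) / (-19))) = -247095 / 10440124 + 171*sqrt(5) / 52200620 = -0.02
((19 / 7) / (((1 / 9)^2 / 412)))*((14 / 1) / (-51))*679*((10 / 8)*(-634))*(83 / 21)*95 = 5023970764994.12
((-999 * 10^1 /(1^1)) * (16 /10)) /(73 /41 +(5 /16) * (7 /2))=-2330112 /419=-5561.13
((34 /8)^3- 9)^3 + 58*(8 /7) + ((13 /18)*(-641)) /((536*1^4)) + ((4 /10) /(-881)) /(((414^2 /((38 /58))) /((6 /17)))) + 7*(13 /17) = 1187003879970712772629511 /3813511258558955520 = 311262.72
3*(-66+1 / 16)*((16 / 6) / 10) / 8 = -211 / 32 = -6.59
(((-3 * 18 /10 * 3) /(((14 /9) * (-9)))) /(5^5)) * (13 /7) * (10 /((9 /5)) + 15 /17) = 23049 /5206250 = 0.00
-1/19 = -0.05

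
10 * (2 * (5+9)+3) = 310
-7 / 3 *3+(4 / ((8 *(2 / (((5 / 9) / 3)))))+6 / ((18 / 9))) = -427 / 108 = -3.95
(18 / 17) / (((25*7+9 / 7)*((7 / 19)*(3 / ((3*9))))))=1539 / 10489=0.15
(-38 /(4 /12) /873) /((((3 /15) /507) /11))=-3641.34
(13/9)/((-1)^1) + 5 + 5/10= 4.06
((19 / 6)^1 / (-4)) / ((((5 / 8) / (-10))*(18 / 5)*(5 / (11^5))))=3059969 / 27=113332.19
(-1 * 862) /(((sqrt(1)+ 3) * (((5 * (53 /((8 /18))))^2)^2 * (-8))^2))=-220672 /1046904501048528202062890625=-0.00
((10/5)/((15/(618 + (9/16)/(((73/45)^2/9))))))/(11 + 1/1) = 6.89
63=63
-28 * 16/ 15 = -448/ 15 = -29.87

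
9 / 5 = 1.80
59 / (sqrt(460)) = 59 * sqrt(115) / 230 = 2.75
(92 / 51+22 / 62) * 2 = 6826 / 1581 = 4.32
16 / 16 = 1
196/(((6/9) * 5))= 294/5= 58.80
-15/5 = -3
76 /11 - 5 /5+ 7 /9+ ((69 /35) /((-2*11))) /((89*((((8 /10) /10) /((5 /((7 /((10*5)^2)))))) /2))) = -16519268 /431739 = -38.26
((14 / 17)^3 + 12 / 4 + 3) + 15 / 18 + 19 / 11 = 2956949 / 324258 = 9.12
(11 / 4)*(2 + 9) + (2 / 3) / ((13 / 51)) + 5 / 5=1761 / 52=33.87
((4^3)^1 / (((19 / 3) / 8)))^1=1536 / 19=80.84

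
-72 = -72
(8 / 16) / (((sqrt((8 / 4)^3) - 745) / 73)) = -0.05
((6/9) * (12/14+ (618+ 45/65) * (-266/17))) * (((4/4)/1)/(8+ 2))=-998316/1547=-645.32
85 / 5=17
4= 4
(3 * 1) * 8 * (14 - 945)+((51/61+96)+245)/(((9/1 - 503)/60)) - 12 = -25958724/1159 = -22397.52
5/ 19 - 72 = -1363/ 19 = -71.74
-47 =-47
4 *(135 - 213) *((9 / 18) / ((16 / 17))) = -663 / 4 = -165.75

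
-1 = -1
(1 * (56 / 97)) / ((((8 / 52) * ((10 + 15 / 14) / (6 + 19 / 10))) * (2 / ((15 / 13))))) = 23226 / 15035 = 1.54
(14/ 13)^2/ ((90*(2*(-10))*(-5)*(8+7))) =49/ 5703750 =0.00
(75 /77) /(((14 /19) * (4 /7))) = 2.31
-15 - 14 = -29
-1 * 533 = -533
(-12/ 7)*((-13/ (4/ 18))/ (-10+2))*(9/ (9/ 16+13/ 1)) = -12636/ 1519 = -8.32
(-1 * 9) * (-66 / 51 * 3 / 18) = 33 / 17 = 1.94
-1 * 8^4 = -4096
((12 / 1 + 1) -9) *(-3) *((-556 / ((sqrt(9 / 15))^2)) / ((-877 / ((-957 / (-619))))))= -10641840 / 542863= -19.60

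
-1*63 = -63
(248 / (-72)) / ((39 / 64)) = -1984 / 351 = -5.65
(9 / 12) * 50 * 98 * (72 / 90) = 2940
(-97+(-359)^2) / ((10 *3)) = 21464 / 5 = 4292.80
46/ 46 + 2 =3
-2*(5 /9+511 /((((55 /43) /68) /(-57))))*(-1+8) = 10731081998 /495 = 21678953.53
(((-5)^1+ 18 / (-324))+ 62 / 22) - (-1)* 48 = 9061 / 198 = 45.76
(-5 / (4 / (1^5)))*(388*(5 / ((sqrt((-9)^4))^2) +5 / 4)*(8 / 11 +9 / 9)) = -1047.80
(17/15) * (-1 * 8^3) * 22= -191488/15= -12765.87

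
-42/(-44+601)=-42/557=-0.08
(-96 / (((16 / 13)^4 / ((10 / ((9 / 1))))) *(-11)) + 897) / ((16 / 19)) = 578630351 / 540672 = 1070.21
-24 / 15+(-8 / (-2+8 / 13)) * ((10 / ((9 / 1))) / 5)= -128 / 405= -0.32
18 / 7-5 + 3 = 4 / 7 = 0.57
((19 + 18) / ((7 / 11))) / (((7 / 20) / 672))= 111634.29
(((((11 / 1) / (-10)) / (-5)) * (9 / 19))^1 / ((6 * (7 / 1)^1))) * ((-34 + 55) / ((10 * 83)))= 0.00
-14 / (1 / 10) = -140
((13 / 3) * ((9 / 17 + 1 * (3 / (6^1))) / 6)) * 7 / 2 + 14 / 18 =3.38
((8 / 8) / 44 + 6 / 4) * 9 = 603 / 44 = 13.70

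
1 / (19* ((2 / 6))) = 3 / 19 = 0.16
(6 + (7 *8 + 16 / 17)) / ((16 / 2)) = 535 / 68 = 7.87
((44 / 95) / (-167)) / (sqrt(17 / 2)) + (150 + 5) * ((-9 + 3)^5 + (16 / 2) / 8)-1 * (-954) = -1204171.00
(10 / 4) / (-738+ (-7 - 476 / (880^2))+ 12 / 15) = -484000 / 144077239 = -0.00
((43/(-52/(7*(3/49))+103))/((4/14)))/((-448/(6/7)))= 387/24640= 0.02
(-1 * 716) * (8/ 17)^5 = -23461888/ 1419857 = -16.52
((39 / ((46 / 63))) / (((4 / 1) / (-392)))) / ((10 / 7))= -842751 / 230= -3664.13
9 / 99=1 / 11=0.09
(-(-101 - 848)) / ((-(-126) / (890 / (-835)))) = -84461 / 10521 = -8.03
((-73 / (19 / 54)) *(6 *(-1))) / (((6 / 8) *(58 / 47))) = 741096 / 551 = 1345.00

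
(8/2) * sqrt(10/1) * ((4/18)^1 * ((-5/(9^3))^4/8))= 625 * sqrt(10)/2541865828329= 0.00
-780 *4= -3120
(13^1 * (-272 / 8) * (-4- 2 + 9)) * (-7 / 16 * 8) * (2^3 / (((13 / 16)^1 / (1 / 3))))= 15232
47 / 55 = 0.85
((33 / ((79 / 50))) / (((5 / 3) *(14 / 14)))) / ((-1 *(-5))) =198 / 79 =2.51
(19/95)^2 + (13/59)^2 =7706/87025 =0.09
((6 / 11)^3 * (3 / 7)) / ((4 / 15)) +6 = 6.26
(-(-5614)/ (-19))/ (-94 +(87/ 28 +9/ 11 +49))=1729112/ 240369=7.19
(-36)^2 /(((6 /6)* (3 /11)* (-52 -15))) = -4752 /67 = -70.93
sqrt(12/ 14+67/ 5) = sqrt(17465)/ 35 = 3.78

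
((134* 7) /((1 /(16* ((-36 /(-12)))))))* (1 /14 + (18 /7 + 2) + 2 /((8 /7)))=287832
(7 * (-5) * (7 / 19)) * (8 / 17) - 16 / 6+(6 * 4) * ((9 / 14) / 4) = -33085 / 6783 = -4.88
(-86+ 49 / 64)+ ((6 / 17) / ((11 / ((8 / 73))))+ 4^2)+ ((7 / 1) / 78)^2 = -91986235805 / 1328842944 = -69.22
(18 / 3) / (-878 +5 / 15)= -0.01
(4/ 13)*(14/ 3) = 56/ 39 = 1.44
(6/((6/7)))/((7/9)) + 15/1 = 24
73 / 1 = 73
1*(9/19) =9/19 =0.47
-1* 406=-406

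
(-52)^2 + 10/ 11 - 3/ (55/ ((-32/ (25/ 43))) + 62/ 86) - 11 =11394847/ 4213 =2704.69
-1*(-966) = 966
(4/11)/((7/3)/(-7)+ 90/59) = 708/2321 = 0.31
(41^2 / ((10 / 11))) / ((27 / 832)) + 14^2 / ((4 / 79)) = 8214841 / 135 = 60850.67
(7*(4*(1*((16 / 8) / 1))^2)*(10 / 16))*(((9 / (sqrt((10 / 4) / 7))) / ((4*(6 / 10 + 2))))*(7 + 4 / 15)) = 2289*sqrt(70) / 26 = 736.58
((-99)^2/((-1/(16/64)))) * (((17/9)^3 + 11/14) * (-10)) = 46464605/252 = 184383.35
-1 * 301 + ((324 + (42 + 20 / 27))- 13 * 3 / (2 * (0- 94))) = 65.95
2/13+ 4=54/13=4.15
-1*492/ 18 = -82/ 3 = -27.33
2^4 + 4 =20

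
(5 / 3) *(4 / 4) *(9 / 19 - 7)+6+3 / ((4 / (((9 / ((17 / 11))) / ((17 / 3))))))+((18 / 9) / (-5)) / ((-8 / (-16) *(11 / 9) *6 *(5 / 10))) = -15672659 / 3624060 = -4.32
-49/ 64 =-0.77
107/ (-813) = -0.13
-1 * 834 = -834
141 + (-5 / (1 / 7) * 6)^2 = 44241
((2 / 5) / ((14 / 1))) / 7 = 1 / 245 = 0.00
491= 491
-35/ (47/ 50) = -1750/ 47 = -37.23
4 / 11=0.36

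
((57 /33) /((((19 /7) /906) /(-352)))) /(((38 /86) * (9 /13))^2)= -21138714688 /9747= -2168740.61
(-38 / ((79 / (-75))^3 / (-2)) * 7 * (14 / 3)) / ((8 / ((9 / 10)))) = -235659375 / 986078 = -238.99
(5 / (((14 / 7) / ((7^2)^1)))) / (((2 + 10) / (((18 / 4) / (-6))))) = -245 / 32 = -7.66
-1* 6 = -6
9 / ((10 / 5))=9 / 2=4.50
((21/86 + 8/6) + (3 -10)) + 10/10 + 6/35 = -38387/9030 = -4.25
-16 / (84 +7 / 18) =-0.19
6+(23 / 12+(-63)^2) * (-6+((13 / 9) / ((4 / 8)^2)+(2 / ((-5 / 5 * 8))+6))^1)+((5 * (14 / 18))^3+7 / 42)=256786751 / 11664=22015.33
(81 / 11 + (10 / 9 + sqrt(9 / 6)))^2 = 839* sqrt(6) / 99 + 1437245 / 19602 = 94.08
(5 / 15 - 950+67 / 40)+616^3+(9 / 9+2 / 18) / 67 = 5637904026361 / 24120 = 233743948.02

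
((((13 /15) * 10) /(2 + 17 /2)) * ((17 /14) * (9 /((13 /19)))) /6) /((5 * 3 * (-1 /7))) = -323 /315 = -1.03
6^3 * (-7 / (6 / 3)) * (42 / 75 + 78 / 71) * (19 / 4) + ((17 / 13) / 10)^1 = -274863469 / 46150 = -5955.87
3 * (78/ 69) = 78/ 23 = 3.39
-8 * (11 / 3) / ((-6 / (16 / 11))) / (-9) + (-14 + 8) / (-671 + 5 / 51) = -1082519 / 1385748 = -0.78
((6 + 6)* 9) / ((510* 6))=3 / 85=0.04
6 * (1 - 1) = 0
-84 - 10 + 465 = 371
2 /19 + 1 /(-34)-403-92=-319721 /646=-494.92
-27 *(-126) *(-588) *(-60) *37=4440834720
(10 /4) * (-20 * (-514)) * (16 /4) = 102800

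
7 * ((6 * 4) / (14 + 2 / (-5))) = 210 / 17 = 12.35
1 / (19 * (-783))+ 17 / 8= 2.12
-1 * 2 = -2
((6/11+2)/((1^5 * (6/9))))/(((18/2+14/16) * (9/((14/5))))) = 1568/13035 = 0.12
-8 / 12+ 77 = 76.33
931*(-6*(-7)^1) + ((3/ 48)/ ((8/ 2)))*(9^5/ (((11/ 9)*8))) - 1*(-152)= 221609969/ 5632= 39348.36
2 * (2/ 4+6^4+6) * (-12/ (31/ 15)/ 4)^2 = 5275125/ 961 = 5489.20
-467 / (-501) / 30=467 / 15030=0.03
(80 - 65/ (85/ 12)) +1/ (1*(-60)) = 72223/ 1020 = 70.81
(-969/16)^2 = 938961/256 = 3667.82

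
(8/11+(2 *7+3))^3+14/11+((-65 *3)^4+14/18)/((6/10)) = 86602418228323/35937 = 2409839948.47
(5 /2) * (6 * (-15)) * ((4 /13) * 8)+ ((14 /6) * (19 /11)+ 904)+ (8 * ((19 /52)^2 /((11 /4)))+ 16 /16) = 1983028 /5577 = 355.57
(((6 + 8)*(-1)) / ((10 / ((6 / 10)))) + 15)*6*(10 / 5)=4248 / 25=169.92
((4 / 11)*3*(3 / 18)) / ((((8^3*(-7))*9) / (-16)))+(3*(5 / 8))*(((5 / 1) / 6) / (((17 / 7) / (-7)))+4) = 3.00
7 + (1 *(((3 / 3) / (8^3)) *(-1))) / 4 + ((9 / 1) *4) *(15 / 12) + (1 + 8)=124927 / 2048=61.00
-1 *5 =-5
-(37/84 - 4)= 299/84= 3.56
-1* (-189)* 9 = 1701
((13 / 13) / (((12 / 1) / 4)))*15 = 5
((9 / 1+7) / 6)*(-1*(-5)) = 40 / 3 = 13.33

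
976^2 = 952576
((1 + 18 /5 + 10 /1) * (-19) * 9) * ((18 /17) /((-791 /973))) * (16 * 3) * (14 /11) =20988217152 /105655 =198648.59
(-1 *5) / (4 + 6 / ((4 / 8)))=-5 / 16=-0.31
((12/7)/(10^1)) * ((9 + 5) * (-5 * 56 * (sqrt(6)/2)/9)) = -112 * sqrt(6)/3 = -91.45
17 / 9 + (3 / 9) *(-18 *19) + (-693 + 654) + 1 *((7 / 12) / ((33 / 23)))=-6631 / 44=-150.70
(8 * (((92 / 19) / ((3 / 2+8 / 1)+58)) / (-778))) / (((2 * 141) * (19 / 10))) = -736 / 534613203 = -0.00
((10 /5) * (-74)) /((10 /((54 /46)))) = -1998 /115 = -17.37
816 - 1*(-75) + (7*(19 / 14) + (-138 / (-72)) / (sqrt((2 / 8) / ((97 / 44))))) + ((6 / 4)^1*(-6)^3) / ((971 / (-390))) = 23*sqrt(1067) / 132 + 2001491 / 1942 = 1036.33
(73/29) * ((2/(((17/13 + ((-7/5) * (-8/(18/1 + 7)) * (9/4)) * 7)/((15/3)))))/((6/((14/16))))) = 4151875/9459336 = 0.44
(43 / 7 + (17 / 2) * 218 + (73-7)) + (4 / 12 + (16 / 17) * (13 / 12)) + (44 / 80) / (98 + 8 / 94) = 21137188123 / 10971800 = 1926.50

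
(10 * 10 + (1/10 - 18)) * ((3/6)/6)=821/120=6.84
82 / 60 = 41 / 30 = 1.37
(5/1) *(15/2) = 37.50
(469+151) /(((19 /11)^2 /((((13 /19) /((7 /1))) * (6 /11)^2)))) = 290160 /48013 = 6.04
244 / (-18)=-122 / 9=-13.56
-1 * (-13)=13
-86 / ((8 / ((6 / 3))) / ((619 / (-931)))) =14.29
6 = 6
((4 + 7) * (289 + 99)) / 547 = 4268 / 547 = 7.80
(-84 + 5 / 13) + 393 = 309.38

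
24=24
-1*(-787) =787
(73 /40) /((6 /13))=949 /240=3.95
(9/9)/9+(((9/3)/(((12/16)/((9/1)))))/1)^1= 325/9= 36.11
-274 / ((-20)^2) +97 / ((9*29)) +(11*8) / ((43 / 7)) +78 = 206530649 / 2244600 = 92.01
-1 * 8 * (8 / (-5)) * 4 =256 / 5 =51.20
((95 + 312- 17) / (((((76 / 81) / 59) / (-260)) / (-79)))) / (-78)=-122700825 / 19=-6457938.16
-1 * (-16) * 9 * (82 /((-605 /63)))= -743904 /605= -1229.59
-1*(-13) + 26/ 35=481/ 35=13.74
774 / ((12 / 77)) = 9933 / 2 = 4966.50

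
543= 543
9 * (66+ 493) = 5031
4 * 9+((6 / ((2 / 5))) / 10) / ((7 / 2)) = 255 / 7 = 36.43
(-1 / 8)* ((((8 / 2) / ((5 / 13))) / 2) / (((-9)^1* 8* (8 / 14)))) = 91 / 5760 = 0.02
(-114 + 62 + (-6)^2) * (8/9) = -128/9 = -14.22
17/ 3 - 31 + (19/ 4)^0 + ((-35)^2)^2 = 4501802/ 3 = 1500600.67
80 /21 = 3.81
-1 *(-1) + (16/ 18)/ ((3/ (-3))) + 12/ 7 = 115/ 63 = 1.83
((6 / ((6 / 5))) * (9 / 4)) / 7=45 / 28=1.61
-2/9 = -0.22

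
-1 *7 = -7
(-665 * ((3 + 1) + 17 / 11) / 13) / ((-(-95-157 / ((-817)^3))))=-3160236682835 / 1058346239522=-2.99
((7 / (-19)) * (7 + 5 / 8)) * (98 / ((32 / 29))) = -606767 / 2432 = -249.49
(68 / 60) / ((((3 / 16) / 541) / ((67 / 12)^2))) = 101939.09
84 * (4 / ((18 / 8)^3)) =7168 / 243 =29.50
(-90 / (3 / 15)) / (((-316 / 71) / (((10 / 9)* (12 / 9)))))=35500 / 237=149.79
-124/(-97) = 124/97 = 1.28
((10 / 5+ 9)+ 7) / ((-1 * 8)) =-9 / 4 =-2.25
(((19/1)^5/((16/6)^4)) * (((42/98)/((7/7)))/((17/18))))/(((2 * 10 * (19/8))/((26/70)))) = 3705156351/21324800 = 173.75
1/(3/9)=3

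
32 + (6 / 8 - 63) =-121 / 4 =-30.25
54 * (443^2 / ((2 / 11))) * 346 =20166939738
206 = 206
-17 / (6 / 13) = -221 / 6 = -36.83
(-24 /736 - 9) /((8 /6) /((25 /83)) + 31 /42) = -1.75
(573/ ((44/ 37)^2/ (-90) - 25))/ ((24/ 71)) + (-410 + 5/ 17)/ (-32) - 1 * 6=-51105342347/ 838354592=-60.96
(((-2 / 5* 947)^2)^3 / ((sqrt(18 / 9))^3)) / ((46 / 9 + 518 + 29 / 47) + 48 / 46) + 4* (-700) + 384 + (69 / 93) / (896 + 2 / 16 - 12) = -529739224 / 219263 + 112276291673249536672656* sqrt(2) / 79773484375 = 1990418940184.78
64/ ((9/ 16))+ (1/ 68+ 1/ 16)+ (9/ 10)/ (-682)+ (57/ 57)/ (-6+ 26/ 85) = 5219213647/ 45912240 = 113.68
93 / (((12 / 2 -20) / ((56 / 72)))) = -31 / 6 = -5.17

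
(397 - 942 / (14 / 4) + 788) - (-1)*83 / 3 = 19814 / 21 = 943.52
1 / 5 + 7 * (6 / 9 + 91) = 9628 / 15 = 641.87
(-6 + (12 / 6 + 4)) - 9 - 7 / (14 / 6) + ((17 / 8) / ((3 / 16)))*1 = -2 / 3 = -0.67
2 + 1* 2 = 4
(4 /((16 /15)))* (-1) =-15 /4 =-3.75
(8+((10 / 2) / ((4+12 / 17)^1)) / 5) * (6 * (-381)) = -750951 / 40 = -18773.78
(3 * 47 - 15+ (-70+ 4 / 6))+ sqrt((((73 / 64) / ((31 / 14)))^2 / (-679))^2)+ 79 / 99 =543042682309 / 9449966592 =57.47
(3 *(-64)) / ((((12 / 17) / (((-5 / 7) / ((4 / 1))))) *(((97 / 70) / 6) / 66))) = 1346400 / 97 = 13880.41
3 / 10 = 0.30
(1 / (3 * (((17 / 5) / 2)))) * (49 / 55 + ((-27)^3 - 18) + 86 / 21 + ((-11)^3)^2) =4046808118 / 11781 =343502.94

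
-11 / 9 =-1.22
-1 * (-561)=561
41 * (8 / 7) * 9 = 2952 / 7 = 421.71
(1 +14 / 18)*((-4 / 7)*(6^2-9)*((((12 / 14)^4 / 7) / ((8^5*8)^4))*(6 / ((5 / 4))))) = -729 / 339100155238727349698560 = -0.00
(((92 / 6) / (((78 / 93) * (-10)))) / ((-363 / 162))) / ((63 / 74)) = 52762 / 55055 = 0.96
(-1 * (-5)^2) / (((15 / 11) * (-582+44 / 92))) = 253 / 8025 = 0.03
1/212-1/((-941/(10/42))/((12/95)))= 126001/26532436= 0.00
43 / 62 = 0.69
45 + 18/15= 231/5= 46.20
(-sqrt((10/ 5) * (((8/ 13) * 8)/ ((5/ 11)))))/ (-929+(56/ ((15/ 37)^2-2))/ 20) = 2872 * sqrt(1430)/ 21713809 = 0.01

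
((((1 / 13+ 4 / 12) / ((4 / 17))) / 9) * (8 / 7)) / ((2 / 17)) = 4624 / 2457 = 1.88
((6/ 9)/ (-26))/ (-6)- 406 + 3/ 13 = -94949/ 234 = -405.76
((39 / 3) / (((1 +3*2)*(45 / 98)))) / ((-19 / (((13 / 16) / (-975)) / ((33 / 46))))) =2093 / 8464500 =0.00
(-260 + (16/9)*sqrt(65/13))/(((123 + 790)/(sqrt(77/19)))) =-260*sqrt(1463)/17347 + 16*sqrt(7315)/156123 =-0.56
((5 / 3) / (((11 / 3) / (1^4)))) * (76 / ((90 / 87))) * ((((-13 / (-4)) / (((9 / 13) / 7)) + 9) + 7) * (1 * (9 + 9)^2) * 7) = 40706778 / 11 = 3700616.18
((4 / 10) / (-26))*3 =-3 / 65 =-0.05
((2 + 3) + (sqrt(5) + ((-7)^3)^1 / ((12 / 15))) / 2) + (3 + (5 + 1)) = -1603 / 8 + sqrt(5) / 2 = -199.26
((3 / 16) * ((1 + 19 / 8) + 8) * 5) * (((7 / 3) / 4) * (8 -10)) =-3185 / 256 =-12.44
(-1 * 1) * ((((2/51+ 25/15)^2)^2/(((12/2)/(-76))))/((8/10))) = 67191695/501126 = 134.08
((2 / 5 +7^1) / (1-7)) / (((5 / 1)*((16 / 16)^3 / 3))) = -0.74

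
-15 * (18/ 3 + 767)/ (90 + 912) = -3865/ 334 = -11.57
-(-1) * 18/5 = 18/5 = 3.60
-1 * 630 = -630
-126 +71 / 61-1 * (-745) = 37830 / 61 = 620.16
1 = 1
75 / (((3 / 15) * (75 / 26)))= 130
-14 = -14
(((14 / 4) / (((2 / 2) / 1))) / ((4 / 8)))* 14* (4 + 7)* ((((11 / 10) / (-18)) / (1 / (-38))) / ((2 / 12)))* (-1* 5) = -225302 / 3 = -75100.67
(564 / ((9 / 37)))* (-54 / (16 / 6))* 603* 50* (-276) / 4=97678673550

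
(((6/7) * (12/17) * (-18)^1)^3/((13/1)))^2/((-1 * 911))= -4738381338321616896/437206741518207479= -10.84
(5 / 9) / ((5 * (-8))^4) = 1 / 4608000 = 0.00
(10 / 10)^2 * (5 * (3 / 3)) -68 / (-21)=173 / 21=8.24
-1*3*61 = -183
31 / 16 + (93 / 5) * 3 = 4619 / 80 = 57.74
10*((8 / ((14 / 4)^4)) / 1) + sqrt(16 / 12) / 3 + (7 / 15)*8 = 2*sqrt(3) / 9 + 153656 / 36015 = 4.65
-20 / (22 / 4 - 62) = 40 / 113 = 0.35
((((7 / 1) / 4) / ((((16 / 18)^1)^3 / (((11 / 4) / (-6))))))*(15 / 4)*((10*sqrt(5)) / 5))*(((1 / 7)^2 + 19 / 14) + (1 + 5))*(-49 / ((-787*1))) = -202920795*sqrt(5) / 51576832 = -8.80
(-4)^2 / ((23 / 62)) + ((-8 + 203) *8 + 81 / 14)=518071 / 322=1608.92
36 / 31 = 1.16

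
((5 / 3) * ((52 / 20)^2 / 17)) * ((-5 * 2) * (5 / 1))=-1690 / 51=-33.14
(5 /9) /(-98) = -5 /882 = -0.01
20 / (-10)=-2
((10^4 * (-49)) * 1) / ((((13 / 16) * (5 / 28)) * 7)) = -6272000 / 13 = -482461.54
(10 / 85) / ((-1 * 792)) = -1 / 6732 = -0.00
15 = 15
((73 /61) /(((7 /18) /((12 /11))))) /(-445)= -15768 /2090165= -0.01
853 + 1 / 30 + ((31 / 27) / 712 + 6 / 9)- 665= 18137999 / 96120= 188.70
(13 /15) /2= 0.43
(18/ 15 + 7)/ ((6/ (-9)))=-123/ 10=-12.30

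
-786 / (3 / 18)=-4716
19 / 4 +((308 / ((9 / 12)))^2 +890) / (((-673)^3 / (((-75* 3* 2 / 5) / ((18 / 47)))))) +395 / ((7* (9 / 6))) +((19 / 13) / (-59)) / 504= 1669305112991921 / 39278042737752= 42.50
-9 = -9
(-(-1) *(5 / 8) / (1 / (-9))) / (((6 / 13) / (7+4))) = -2145 / 16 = -134.06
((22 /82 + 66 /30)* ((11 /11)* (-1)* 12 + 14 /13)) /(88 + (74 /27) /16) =-15520032 /50754925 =-0.31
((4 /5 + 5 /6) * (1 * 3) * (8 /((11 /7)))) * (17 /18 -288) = -3544562 /495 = -7160.73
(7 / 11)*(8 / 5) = 56 / 55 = 1.02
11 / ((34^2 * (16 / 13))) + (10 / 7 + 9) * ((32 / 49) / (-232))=-3978411 / 183979712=-0.02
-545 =-545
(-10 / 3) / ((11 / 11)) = -10 / 3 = -3.33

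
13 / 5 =2.60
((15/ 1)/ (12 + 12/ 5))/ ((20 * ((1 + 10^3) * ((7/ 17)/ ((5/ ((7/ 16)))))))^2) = 14450/ 7217413203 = 0.00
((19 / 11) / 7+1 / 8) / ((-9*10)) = -229 / 55440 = -0.00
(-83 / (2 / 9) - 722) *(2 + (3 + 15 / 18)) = -76685 / 12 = -6390.42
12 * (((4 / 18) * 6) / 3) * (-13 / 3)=-208 / 9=-23.11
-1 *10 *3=-30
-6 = -6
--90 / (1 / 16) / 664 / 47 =180 / 3901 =0.05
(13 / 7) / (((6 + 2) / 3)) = 39 / 56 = 0.70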